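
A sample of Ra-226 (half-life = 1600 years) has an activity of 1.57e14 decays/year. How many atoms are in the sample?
N = A/λ = 3.624e17 atoms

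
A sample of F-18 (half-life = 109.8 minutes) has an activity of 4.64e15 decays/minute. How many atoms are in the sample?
N = A/λ = 7.35e17 atoms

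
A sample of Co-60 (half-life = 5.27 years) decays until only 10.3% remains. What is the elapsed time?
t = t½ × log₂(N₀/N) = 17.28 years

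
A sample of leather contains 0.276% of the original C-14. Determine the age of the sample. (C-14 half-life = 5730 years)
Age = t½ × log₂(1/ratio) = 48710 years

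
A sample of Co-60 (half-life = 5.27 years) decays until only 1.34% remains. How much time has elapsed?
t = t½ × log₂(N₀/N) = 32.79 years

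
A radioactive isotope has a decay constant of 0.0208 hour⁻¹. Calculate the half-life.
t½ = ln(2)/λ = 33.32 hours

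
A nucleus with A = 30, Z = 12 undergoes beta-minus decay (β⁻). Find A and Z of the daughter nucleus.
Daughter: A = 30, Z = 13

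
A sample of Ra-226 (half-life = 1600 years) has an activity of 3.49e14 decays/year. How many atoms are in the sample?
N = A/λ = 8.056e17 atoms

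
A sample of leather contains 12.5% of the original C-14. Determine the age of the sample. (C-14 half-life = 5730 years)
Age = t½ × log₂(1/ratio) = 17190 years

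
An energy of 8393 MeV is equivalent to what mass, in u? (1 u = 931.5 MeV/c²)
m = E/c² = 9.01 u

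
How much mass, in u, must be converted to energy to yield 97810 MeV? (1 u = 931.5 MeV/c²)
m = E/c² = 105 u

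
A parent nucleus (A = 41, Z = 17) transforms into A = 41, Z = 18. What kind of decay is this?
ΔA = 0, ΔZ = +1 ⇒ beta-minus decay (β⁻)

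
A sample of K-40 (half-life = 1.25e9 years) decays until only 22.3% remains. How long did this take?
t = t½ × log₂(N₀/N) = 2.706e9 years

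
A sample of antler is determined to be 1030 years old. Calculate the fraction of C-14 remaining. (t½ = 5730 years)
N/N₀ = (1/2)^(t/t½) = 0.8829 = 88.3%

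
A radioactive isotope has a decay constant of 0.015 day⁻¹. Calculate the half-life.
t½ = ln(2)/λ = 46.21 days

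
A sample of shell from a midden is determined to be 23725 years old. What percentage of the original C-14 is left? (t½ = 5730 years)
N/N₀ = (1/2)^(t/t½) = 0.0567 = 5.67%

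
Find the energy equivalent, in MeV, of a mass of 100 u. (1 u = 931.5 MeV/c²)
E = mc² = 93150 MeV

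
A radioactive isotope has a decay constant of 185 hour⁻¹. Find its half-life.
t½ = ln(2)/λ = 0.003747 hours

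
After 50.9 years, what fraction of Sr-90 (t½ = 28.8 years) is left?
N/N₀ = (1/2)^(t/t½) = 0.2937 = 29.4%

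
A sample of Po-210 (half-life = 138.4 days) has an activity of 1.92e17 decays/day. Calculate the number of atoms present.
N = A/λ = 3.834e19 atoms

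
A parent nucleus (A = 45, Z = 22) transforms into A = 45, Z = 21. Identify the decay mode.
ΔA = 0, ΔZ = -1 ⇒ beta-plus decay (β⁺) or electron capture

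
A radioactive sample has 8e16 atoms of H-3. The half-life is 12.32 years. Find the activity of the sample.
A = λN = 4.501e15 decays/year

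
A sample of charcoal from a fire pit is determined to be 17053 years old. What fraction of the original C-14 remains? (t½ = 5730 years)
N/N₀ = (1/2)^(t/t½) = 0.1271 = 12.7%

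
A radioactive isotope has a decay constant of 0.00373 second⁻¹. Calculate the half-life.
t½ = ln(2)/λ = 185.8 seconds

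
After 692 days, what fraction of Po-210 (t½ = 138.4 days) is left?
N/N₀ = (1/2)^(t/t½) = 0.03125 = 3.12%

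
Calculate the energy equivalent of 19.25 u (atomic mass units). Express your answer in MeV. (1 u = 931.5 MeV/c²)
E = mc² = 17930 MeV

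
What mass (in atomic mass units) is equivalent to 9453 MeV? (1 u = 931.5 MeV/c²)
m = E/c² = 10.15 u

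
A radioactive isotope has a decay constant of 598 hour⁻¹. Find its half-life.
t½ = ln(2)/λ = 0.001159 hours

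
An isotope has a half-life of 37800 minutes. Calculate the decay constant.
λ = ln(2)/t½ = 1.834e-5 minute⁻¹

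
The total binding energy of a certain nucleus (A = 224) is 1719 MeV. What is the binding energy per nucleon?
B.E./A = 1719/224 = 7.674 MeV/nucleon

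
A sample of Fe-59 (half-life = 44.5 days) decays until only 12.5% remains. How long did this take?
t = t½ × log₂(N₀/N) = 133.5 days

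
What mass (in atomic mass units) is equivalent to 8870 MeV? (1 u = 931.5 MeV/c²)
m = E/c² = 9.522 u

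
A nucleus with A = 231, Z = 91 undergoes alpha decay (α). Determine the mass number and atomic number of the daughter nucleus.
Daughter: A = 227, Z = 89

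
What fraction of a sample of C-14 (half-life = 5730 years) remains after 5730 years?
N/N₀ = (1/2)^(t/t½) = 0.5 = 50%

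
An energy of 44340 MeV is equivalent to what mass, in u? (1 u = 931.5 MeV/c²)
m = E/c² = 47.6 u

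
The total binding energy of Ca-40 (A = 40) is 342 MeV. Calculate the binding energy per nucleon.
B.E./A = 342/40 = 8.55 MeV/nucleon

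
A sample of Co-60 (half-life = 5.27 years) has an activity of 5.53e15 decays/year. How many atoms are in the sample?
N = A/λ = 4.204e16 atoms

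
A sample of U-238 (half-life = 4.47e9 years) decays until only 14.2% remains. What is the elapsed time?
t = t½ × log₂(N₀/N) = 1.259e10 years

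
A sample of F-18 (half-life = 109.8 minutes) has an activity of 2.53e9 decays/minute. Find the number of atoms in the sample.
N = A/λ = 4.008e11 atoms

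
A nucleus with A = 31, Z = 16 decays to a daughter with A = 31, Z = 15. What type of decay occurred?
ΔA = 0, ΔZ = -1 ⇒ beta-plus decay (β⁺) or electron capture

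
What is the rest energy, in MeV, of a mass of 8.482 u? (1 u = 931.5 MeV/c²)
E = mc² = 7901 MeV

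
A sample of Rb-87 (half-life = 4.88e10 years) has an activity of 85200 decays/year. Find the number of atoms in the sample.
N = A/λ = 5.998e15 atoms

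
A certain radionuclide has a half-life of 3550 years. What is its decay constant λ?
λ = ln(2)/t½ = 1.953e-4 year⁻¹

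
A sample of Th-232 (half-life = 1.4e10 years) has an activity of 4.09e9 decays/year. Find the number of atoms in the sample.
N = A/λ = 8.261e19 atoms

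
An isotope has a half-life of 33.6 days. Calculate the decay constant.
λ = ln(2)/t½ = 0.02063 day⁻¹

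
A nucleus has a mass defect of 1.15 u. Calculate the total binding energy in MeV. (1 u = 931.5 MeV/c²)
B.E. = Δm × 931.5 = 1071 MeV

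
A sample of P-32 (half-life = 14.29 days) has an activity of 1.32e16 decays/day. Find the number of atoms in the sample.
N = A/λ = 2.721e17 atoms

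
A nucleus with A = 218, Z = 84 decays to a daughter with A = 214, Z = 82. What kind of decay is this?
ΔA = -4, ΔZ = -2 ⇒ alpha decay (α)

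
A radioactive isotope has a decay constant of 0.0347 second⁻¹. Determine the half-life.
t½ = ln(2)/λ = 19.98 seconds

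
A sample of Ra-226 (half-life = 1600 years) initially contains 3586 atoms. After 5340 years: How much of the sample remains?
N = N₀(1/2)^(t/t½) = 354.8 atoms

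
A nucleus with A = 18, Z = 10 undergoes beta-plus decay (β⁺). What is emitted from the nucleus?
β⁺: positron (e⁺) + neutrino (νₑ)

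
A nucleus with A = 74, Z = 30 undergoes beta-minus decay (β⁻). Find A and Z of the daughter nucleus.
Daughter: A = 74, Z = 31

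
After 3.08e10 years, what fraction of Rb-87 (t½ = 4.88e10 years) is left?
N/N₀ = (1/2)^(t/t½) = 0.6457 = 64.6%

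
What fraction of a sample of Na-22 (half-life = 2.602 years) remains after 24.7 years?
N/N₀ = (1/2)^(t/t½) = 0.001388 = 0.139%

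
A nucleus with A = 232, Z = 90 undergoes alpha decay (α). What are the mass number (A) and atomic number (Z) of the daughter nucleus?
Daughter: A = 228, Z = 88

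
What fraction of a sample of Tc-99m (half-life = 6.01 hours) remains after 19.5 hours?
N/N₀ = (1/2)^(t/t½) = 0.1055 = 10.6%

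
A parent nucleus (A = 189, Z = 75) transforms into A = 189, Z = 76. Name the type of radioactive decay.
ΔA = 0, ΔZ = +1 ⇒ beta-minus decay (β⁻)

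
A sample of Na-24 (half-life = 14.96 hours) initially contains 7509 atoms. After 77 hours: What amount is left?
N = N₀(1/2)^(t/t½) = 211.9 atoms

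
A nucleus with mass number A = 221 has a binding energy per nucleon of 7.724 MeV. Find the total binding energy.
B.E. = 7.724 × 221 = 1707 MeV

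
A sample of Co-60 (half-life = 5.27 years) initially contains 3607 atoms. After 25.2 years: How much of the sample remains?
N = N₀(1/2)^(t/t½) = 131.1 atoms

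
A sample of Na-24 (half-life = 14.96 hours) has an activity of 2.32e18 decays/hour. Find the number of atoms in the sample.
N = A/λ = 5.007e19 atoms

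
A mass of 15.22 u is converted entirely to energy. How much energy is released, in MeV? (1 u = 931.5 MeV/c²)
E = mc² = 14180 MeV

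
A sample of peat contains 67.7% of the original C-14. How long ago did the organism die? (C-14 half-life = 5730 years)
Age = t½ × log₂(1/ratio) = 3225 years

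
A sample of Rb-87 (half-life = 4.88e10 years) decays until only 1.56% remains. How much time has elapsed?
t = t½ × log₂(N₀/N) = 2.929e11 years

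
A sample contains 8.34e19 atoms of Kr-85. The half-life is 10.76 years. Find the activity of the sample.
A = λN = 5.373e18 decays/year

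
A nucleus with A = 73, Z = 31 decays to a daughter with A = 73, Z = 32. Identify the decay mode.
ΔA = 0, ΔZ = +1 ⇒ beta-minus decay (β⁻)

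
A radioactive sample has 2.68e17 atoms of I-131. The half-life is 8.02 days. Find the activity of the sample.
A = λN = 2.316e16 decays/day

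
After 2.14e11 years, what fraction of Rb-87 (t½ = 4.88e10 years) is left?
N/N₀ = (1/2)^(t/t½) = 0.04785 = 4.79%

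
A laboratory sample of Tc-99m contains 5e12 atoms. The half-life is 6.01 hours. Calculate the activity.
A = λN = 5.767e11 decays/hour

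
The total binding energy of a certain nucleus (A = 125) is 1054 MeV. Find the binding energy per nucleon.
B.E./A = 1054/125 = 8.432 MeV/nucleon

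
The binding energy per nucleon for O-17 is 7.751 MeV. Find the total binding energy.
B.E. = 7.751 × 17 = 131.8 MeV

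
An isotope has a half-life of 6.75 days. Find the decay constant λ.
λ = ln(2)/t½ = 0.1027 day⁻¹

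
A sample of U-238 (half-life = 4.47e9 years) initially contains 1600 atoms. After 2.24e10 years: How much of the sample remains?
N = N₀(1/2)^(t/t½) = 49.61 atoms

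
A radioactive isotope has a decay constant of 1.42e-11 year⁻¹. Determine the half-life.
t½ = ln(2)/λ = 4.881e10 years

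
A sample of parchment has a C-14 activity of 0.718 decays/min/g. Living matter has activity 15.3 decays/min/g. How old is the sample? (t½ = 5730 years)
Age = t½ × log₂(A₀/A) = 25290 years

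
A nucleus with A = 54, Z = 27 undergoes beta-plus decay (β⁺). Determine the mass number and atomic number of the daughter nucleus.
Daughter: A = 54, Z = 26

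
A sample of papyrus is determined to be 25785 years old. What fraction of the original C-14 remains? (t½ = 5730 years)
N/N₀ = (1/2)^(t/t½) = 0.04419 = 4.42%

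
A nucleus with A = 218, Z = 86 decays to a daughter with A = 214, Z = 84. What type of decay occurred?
ΔA = -4, ΔZ = -2 ⇒ alpha decay (α)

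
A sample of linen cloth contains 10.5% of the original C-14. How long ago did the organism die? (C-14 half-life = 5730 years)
Age = t½ × log₂(1/ratio) = 18630 years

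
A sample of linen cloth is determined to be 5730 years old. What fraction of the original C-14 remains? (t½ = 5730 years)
N/N₀ = (1/2)^(t/t½) = 0.5 = 50%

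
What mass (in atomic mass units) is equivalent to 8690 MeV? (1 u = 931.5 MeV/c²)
m = E/c² = 9.329 u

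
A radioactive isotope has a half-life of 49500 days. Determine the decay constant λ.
λ = ln(2)/t½ = 1.4e-5 day⁻¹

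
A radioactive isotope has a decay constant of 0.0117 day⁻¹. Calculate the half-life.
t½ = ln(2)/λ = 59.24 days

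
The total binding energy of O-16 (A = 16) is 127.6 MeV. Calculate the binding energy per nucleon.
B.E./A = 127.6/16 = 7.975 MeV/nucleon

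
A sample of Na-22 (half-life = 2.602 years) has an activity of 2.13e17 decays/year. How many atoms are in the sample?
N = A/λ = 7.996e17 atoms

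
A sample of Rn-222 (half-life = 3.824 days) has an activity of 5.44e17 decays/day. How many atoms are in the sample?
N = A/λ = 3.001e18 atoms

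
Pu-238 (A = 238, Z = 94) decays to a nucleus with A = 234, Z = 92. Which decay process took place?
ΔA = -4, ΔZ = -2 ⇒ alpha decay (α)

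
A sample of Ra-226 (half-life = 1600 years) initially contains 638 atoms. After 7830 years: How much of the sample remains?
N = N₀(1/2)^(t/t½) = 21.46 atoms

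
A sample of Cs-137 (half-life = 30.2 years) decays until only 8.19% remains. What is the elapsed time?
t = t½ × log₂(N₀/N) = 109 years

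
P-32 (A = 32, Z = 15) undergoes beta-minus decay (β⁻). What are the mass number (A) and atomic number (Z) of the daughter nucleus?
Daughter: A = 32, Z = 16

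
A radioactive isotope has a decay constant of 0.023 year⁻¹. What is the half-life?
t½ = ln(2)/λ = 30.14 years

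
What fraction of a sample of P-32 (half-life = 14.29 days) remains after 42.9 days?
N/N₀ = (1/2)^(t/t½) = 0.1248 = 12.5%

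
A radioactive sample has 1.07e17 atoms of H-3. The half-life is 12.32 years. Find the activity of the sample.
A = λN = 6.02e15 decays/year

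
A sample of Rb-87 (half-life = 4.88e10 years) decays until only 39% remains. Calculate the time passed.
t = t½ × log₂(N₀/N) = 6.629e10 years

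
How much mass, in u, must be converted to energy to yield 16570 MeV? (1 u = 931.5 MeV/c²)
m = E/c² = 17.79 u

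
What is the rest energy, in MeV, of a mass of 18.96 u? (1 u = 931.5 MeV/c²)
E = mc² = 17660 MeV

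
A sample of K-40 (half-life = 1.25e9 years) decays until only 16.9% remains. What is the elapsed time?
t = t½ × log₂(N₀/N) = 3.206e9 years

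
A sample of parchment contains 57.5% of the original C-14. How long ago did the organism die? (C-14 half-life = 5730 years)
Age = t½ × log₂(1/ratio) = 4575 years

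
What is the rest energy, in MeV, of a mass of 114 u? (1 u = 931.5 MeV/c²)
E = mc² = 1.062e5 MeV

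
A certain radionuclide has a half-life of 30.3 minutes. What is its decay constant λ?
λ = ln(2)/t½ = 0.02288 minute⁻¹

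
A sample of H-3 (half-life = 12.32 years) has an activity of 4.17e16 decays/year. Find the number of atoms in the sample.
N = A/λ = 7.412e17 atoms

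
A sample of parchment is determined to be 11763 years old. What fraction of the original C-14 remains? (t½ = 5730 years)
N/N₀ = (1/2)^(t/t½) = 0.241 = 24.1%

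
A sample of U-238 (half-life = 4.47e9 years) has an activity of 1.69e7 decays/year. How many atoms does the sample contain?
N = A/λ = 1.09e17 atoms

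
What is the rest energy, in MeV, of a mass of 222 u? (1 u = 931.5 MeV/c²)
E = mc² = 2.068e5 MeV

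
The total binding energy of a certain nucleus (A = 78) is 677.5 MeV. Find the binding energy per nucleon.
B.E./A = 677.5/78 = 8.686 MeV/nucleon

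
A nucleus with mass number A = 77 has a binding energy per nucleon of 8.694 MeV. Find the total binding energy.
B.E. = 8.694 × 77 = 669.4 MeV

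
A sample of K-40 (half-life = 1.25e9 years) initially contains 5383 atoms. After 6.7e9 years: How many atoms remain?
N = N₀(1/2)^(t/t½) = 131.1 atoms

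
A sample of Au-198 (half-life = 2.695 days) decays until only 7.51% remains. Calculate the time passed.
t = t½ × log₂(N₀/N) = 10.07 days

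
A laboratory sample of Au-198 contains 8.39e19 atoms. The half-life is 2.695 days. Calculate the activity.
A = λN = 2.158e19 decays/day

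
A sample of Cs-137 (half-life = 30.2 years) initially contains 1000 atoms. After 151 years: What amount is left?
N = N₀(1/2)^(t/t½) = 31.25 atoms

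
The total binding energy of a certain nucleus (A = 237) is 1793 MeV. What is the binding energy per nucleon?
B.E./A = 1793/237 = 7.565 MeV/nucleon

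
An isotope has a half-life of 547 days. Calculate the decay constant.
λ = ln(2)/t½ = 0.001267 day⁻¹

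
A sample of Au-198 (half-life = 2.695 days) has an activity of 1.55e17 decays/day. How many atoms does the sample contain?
N = A/λ = 6.026e17 atoms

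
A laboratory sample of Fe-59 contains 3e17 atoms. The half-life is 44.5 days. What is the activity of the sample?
A = λN = 4.673e15 decays/day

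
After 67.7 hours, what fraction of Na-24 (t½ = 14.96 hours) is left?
N/N₀ = (1/2)^(t/t½) = 0.04342 = 4.34%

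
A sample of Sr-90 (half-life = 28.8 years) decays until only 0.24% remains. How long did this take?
t = t½ × log₂(N₀/N) = 250.6 years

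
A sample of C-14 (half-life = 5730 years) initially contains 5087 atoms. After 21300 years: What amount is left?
N = N₀(1/2)^(t/t½) = 386.8 atoms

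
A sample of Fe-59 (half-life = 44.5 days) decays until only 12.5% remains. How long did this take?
t = t½ × log₂(N₀/N) = 133.5 days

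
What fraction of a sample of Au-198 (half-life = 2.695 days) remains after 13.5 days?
N/N₀ = (1/2)^(t/t½) = 0.03105 = 3.1%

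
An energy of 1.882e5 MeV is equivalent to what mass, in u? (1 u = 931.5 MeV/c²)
m = E/c² = 202 u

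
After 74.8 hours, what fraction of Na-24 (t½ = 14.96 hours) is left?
N/N₀ = (1/2)^(t/t½) = 0.03125 = 3.13%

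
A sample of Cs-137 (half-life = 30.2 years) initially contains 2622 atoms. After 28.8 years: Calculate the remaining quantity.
N = N₀(1/2)^(t/t½) = 1354 atoms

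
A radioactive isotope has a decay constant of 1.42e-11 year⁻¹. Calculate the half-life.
t½ = ln(2)/λ = 4.881e10 years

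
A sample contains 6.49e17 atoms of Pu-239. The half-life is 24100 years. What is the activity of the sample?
A = λN = 1.867e13 decays/year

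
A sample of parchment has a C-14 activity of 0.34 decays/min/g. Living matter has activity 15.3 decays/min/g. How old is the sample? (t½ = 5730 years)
Age = t½ × log₂(A₀/A) = 31470 years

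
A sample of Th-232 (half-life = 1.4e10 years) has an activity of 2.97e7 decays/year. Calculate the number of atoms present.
N = A/λ = 5.999e17 atoms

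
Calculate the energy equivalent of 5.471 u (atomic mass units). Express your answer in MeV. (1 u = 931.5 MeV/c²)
E = mc² = 5096 MeV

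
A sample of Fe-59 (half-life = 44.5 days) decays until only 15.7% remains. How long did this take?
t = t½ × log₂(N₀/N) = 118.9 days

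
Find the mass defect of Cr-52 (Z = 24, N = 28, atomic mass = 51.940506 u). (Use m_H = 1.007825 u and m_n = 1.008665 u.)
Δm = Z·m_H + N·m_n − M = 0.4899 u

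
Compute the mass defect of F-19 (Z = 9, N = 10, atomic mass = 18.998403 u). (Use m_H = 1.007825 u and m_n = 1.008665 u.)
Δm = Z·m_H + N·m_n − M = 0.1587 u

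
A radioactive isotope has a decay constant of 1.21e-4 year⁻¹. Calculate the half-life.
t½ = ln(2)/λ = 5728 years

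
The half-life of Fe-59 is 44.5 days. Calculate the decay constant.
λ = ln(2)/t½ = 0.01558 day⁻¹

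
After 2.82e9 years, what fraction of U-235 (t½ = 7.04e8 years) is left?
N/N₀ = (1/2)^(t/t½) = 0.06225 = 6.23%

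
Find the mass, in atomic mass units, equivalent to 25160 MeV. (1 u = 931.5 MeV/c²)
m = E/c² = 27.01 u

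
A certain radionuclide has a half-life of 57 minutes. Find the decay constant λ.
λ = ln(2)/t½ = 0.01216 minute⁻¹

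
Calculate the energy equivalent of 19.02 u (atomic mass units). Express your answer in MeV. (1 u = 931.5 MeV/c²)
E = mc² = 17720 MeV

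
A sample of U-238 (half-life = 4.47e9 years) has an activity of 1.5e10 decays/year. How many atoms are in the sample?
N = A/λ = 9.673e19 atoms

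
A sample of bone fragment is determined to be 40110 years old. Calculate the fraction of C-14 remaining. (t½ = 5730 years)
N/N₀ = (1/2)^(t/t½) = 0.007812 = 0.781%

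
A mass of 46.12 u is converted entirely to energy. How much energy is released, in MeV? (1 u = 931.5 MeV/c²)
E = mc² = 42960 MeV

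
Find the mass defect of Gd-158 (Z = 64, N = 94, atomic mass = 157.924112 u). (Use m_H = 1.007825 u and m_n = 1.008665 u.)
Δm = Z·m_H + N·m_n − M = 1.391 u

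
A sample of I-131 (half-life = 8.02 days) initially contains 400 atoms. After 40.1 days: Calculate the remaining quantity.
N = N₀(1/2)^(t/t½) = 12.5 atoms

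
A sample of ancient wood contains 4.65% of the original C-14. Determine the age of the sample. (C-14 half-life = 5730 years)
Age = t½ × log₂(1/ratio) = 25360 years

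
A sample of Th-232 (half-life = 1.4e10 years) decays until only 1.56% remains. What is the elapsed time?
t = t½ × log₂(N₀/N) = 8.403e10 years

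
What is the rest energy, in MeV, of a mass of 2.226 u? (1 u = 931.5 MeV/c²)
E = mc² = 2074 MeV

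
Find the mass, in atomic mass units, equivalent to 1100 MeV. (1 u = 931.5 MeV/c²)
m = E/c² = 1.181 u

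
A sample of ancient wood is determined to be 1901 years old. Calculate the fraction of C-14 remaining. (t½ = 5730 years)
N/N₀ = (1/2)^(t/t½) = 0.7946 = 79.5%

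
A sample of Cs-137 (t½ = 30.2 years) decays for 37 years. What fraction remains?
N/N₀ = (1/2)^(t/t½) = 0.4277 = 42.8%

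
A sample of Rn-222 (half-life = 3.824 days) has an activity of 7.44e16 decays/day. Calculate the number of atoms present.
N = A/λ = 4.105e17 atoms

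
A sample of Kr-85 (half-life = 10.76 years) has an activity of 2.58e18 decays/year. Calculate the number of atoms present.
N = A/λ = 4.005e19 atoms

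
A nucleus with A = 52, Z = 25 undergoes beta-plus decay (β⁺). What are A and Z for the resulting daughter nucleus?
Daughter: A = 52, Z = 24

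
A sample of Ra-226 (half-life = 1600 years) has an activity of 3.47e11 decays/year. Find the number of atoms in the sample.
N = A/λ = 8.01e14 atoms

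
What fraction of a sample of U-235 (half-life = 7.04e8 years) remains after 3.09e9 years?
N/N₀ = (1/2)^(t/t½) = 0.04772 = 4.77%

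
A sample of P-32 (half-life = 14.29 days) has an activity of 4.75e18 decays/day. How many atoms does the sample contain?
N = A/λ = 9.793e19 atoms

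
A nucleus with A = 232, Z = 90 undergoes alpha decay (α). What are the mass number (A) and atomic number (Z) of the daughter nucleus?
Daughter: A = 228, Z = 88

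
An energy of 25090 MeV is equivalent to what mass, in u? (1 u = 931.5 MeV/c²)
m = E/c² = 26.94 u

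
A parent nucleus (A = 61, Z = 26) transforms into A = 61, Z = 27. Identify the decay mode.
ΔA = 0, ΔZ = +1 ⇒ beta-minus decay (β⁻)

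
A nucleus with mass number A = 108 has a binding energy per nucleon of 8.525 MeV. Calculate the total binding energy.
B.E. = 8.525 × 108 = 920.7 MeV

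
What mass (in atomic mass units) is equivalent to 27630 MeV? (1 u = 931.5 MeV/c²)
m = E/c² = 29.66 u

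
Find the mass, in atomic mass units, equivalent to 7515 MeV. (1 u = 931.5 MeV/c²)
m = E/c² = 8.068 u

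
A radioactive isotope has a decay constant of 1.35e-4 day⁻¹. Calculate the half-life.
t½ = ln(2)/λ = 5134 days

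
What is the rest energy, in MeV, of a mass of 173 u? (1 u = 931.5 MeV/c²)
E = mc² = 1.611e5 MeV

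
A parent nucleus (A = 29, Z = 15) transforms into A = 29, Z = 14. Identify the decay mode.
ΔA = 0, ΔZ = -1 ⇒ beta-plus decay (β⁺) or electron capture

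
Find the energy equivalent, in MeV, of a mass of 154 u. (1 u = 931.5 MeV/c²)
E = mc² = 1.435e5 MeV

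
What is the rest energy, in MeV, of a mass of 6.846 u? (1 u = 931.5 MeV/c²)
E = mc² = 6377 MeV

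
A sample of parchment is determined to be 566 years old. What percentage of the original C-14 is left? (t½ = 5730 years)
N/N₀ = (1/2)^(t/t½) = 0.9338 = 93.4%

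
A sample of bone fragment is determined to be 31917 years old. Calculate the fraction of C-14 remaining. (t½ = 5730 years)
N/N₀ = (1/2)^(t/t½) = 0.02105 = 2.1%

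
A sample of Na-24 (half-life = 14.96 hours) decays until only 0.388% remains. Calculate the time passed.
t = t½ × log₂(N₀/N) = 119.8 hours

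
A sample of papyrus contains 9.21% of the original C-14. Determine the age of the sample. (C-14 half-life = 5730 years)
Age = t½ × log₂(1/ratio) = 19710 years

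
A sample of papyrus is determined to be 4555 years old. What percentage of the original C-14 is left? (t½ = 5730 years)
N/N₀ = (1/2)^(t/t½) = 0.5764 = 57.6%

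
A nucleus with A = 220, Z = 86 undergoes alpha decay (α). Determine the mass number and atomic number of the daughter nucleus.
Daughter: A = 216, Z = 84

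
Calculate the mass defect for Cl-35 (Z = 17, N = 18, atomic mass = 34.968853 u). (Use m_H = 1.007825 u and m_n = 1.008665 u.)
Δm = Z·m_H + N·m_n − M = 0.3201 u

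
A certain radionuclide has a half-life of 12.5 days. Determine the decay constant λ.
λ = ln(2)/t½ = 0.05545 day⁻¹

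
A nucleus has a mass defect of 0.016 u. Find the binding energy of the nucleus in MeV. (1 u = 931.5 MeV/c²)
B.E. = Δm × 931.5 = 14.9 MeV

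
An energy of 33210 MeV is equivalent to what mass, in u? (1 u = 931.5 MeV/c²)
m = E/c² = 35.65 u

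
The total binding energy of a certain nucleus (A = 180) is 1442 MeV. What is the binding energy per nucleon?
B.E./A = 1442/180 = 8.011 MeV/nucleon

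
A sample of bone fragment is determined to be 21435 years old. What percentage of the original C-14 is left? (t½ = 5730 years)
N/N₀ = (1/2)^(t/t½) = 0.0748 = 7.48%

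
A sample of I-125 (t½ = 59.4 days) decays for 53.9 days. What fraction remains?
N/N₀ = (1/2)^(t/t½) = 0.5331 = 53.3%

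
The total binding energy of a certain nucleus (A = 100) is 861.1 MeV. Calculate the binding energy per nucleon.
B.E./A = 861.1/100 = 8.611 MeV/nucleon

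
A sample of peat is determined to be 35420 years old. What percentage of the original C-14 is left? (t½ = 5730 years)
N/N₀ = (1/2)^(t/t½) = 0.01378 = 1.38%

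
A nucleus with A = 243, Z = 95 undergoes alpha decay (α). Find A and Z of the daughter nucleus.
Daughter: A = 239, Z = 93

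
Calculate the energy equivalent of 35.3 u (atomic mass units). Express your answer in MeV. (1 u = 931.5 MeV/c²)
E = mc² = 32880 MeV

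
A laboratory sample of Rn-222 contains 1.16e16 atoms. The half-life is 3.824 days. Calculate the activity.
A = λN = 2.103e15 decays/day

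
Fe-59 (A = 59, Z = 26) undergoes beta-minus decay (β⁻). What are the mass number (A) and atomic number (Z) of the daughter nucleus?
Daughter: A = 59, Z = 27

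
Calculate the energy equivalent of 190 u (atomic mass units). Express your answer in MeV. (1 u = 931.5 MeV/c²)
E = mc² = 1.77e5 MeV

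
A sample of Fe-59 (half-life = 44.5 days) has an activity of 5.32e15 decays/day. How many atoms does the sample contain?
N = A/λ = 3.415e17 atoms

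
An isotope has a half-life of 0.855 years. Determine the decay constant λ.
λ = ln(2)/t½ = 0.8107 year⁻¹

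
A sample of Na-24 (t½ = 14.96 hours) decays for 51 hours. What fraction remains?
N/N₀ = (1/2)^(t/t½) = 0.09414 = 9.41%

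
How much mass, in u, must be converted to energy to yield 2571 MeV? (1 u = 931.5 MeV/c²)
m = E/c² = 2.76 u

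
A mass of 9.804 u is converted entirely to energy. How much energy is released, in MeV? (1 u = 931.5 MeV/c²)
E = mc² = 9132 MeV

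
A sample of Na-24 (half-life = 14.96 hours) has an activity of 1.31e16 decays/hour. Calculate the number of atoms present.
N = A/λ = 2.827e17 atoms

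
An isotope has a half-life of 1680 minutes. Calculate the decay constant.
λ = ln(2)/t½ = 4.126e-4 minute⁻¹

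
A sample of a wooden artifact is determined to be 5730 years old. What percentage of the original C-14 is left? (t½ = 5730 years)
N/N₀ = (1/2)^(t/t½) = 0.5 = 50%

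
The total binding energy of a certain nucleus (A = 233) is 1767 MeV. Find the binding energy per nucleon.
B.E./A = 1767/233 = 7.584 MeV/nucleon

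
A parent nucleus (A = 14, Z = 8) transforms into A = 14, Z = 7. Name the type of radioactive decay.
ΔA = 0, ΔZ = -1 ⇒ beta-plus decay (β⁺) or electron capture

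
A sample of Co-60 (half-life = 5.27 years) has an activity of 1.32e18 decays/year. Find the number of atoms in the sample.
N = A/λ = 1.004e19 atoms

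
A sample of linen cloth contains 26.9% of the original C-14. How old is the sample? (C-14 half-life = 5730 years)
Age = t½ × log₂(1/ratio) = 10850 years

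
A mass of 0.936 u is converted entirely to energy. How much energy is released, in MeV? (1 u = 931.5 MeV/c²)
E = mc² = 871.9 MeV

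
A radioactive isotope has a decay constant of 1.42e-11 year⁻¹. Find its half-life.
t½ = ln(2)/λ = 4.881e10 years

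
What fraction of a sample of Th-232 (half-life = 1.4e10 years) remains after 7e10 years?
N/N₀ = (1/2)^(t/t½) = 0.03125 = 3.12%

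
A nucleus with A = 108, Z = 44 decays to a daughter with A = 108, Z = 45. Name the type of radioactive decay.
ΔA = 0, ΔZ = +1 ⇒ beta-minus decay (β⁻)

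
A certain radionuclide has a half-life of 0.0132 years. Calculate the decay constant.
λ = ln(2)/t½ = 52.51 year⁻¹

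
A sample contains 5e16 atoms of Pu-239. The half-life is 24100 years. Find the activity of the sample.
A = λN = 1.438e12 decays/year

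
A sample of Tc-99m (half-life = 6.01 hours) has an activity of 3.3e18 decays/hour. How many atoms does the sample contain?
N = A/λ = 2.861e19 atoms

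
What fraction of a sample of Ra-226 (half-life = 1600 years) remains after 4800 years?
N/N₀ = (1/2)^(t/t½) = 0.125 = 12.5%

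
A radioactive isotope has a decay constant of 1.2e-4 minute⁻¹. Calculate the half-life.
t½ = ln(2)/λ = 5776 minutes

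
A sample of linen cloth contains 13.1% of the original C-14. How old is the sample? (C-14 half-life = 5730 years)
Age = t½ × log₂(1/ratio) = 16800 years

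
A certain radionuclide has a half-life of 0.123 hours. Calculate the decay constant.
λ = ln(2)/t½ = 5.635 hour⁻¹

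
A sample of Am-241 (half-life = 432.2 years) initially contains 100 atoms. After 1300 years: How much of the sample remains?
N = N₀(1/2)^(t/t½) = 12.43 atoms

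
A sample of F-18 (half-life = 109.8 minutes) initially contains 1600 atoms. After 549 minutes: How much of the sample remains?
N = N₀(1/2)^(t/t½) = 50 atoms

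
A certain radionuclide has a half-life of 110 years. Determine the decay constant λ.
λ = ln(2)/t½ = 0.006301 year⁻¹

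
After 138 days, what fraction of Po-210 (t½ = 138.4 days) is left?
N/N₀ = (1/2)^(t/t½) = 0.501 = 50.1%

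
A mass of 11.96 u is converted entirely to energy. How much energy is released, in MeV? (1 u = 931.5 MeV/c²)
E = mc² = 11140 MeV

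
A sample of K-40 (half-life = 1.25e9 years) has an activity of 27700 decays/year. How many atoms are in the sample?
N = A/λ = 4.995e13 atoms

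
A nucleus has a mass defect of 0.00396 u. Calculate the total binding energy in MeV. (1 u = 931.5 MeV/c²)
B.E. = Δm × 931.5 = 3.689 MeV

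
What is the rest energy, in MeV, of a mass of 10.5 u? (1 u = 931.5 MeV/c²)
E = mc² = 9781 MeV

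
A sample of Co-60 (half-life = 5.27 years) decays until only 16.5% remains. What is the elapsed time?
t = t½ × log₂(N₀/N) = 13.7 years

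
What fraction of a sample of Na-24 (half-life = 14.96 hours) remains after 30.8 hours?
N/N₀ = (1/2)^(t/t½) = 0.24 = 24%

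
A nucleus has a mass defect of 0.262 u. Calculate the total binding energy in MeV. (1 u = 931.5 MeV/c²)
B.E. = Δm × 931.5 = 244.1 MeV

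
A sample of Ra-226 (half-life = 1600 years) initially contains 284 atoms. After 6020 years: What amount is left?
N = N₀(1/2)^(t/t½) = 20.93 atoms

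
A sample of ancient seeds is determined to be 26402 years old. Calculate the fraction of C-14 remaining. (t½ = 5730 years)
N/N₀ = (1/2)^(t/t½) = 0.04102 = 4.1%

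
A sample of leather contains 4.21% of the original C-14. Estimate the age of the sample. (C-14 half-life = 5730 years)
Age = t½ × log₂(1/ratio) = 26190 years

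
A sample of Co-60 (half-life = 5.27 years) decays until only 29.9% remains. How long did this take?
t = t½ × log₂(N₀/N) = 9.179 years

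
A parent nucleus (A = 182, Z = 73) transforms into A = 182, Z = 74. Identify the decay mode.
ΔA = 0, ΔZ = +1 ⇒ beta-minus decay (β⁻)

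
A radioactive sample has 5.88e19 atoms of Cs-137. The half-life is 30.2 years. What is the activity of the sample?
A = λN = 1.35e18 decays/year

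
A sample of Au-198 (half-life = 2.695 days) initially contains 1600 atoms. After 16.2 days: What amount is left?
N = N₀(1/2)^(t/t½) = 24.81 atoms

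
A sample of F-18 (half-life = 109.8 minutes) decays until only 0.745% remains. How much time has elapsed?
t = t½ × log₂(N₀/N) = 776.1 minutes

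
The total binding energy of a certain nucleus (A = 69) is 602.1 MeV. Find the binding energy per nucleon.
B.E./A = 602.1/69 = 8.726 MeV/nucleon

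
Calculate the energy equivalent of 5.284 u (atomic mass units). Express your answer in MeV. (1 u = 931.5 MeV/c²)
E = mc² = 4922 MeV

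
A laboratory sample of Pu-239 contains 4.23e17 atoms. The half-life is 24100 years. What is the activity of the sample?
A = λN = 1.217e13 decays/year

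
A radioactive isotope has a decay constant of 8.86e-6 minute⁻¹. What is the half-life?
t½ = ln(2)/λ = 78230 minutes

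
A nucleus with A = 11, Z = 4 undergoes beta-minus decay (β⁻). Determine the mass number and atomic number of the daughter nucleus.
Daughter: A = 11, Z = 5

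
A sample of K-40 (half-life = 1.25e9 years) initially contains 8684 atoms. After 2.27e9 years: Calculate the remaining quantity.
N = N₀(1/2)^(t/t½) = 2466 atoms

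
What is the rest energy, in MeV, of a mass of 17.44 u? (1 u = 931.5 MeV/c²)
E = mc² = 16250 MeV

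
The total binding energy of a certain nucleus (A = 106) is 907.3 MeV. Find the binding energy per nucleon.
B.E./A = 907.3/106 = 8.559 MeV/nucleon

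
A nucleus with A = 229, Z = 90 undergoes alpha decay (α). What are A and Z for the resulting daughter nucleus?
Daughter: A = 225, Z = 88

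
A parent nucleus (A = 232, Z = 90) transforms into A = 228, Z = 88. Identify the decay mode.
ΔA = -4, ΔZ = -2 ⇒ alpha decay (α)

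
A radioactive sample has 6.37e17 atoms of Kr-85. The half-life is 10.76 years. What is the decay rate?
A = λN = 4.103e16 decays/year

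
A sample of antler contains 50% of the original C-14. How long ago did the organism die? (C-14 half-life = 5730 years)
Age = t½ × log₂(1/ratio) = 5730 years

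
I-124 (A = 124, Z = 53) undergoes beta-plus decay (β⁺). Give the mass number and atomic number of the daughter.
Daughter: A = 124, Z = 52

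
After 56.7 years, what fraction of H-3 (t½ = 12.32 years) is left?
N/N₀ = (1/2)^(t/t½) = 0.04117 = 4.12%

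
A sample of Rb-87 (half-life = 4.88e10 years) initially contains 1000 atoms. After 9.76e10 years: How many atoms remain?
N = N₀(1/2)^(t/t½) = 250 atoms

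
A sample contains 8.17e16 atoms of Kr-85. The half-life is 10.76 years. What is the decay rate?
A = λN = 5.263e15 decays/year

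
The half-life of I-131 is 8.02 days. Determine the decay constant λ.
λ = ln(2)/t½ = 0.08643 day⁻¹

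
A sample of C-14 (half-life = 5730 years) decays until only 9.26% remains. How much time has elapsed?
t = t½ × log₂(N₀/N) = 19670 years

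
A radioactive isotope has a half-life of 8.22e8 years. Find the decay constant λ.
λ = ln(2)/t½ = 8.432e-10 year⁻¹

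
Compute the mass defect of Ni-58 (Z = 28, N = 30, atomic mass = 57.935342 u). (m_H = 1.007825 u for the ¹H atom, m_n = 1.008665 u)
Δm = Z·m_H + N·m_n − M = 0.5437 u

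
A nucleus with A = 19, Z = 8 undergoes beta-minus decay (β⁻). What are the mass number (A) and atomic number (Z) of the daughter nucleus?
Daughter: A = 19, Z = 9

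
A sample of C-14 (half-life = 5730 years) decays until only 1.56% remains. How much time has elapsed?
t = t½ × log₂(N₀/N) = 34390 years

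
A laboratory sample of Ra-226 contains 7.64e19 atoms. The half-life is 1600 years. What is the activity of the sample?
A = λN = 3.31e16 decays/year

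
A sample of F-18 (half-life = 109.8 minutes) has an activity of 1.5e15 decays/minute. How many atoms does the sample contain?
N = A/λ = 2.376e17 atoms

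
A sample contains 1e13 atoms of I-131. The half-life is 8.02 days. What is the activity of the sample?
A = λN = 8.643e11 decays/day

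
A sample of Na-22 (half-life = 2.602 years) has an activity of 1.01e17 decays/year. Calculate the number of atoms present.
N = A/λ = 3.791e17 atoms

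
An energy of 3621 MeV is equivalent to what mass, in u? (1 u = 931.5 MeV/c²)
m = E/c² = 3.887 u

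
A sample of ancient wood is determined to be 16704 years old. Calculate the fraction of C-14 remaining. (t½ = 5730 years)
N/N₀ = (1/2)^(t/t½) = 0.1326 = 13.3%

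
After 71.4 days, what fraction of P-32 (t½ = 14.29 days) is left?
N/N₀ = (1/2)^(t/t½) = 0.03133 = 3.13%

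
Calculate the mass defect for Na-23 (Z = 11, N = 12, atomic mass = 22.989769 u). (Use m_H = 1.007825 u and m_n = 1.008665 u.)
Δm = Z·m_H + N·m_n − M = 0.2003 u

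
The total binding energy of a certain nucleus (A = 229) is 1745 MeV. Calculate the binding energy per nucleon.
B.E./A = 1745/229 = 7.62 MeV/nucleon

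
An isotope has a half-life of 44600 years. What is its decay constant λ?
λ = ln(2)/t½ = 1.554e-5 year⁻¹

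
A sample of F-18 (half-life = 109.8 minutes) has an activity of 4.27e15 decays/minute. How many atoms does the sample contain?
N = A/λ = 6.764e17 atoms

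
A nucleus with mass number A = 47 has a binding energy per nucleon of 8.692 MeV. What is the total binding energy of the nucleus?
B.E. = 8.692 × 47 = 408.5 MeV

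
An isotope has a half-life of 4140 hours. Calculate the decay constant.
λ = ln(2)/t½ = 1.674e-4 hour⁻¹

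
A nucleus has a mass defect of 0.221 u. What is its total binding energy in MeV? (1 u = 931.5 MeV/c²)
B.E. = Δm × 931.5 = 205.9 MeV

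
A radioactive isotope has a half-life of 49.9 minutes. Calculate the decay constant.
λ = ln(2)/t½ = 0.01389 minute⁻¹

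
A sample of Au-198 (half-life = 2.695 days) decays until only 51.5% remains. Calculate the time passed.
t = t½ × log₂(N₀/N) = 2.58 days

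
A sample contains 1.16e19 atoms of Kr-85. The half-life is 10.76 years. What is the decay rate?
A = λN = 7.473e17 decays/year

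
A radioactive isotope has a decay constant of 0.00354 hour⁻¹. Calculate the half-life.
t½ = ln(2)/λ = 195.8 hours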